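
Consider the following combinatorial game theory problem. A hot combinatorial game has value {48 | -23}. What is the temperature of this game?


The game is {48 | -23}, a switch {a | b} with numbers a > b.
Cooling {a | b} by t gives {a - t | b + t}, which stops being hot when a - t = b + t, i.e. at t = (a - b)/2. So the temperature of a switch is (a - b)/2.
Temperature = (Left option - Right option) / 2
= (48 - (-23)) / 2
= 71 / 2
= 71/2

71/2


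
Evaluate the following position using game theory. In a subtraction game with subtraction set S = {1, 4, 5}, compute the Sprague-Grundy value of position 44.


The subtraction set is S = {1, 4, 5}.
G(k) = mex{ G(k - s) : s in S, s <= k }. We compute iteratively: G(0) = 0.
G(1) = mex({0}) = 1
G(2) = mex({1}) = 0
G(3) = mex({0}) = 1
G(4) = mex({0, 1}) = 2
G(5) = mex({0, 1, 2}) = 3
G(6) = mex({0, 1, 3}) = 2
G(7) = mex({0, 1, 2}) = 3
G(8) = mex({1, 2, 3}) = 0
G(9) = mex({0, 2, 3}) = 1
G(10) = mex({1, 2, 3}) = 0
G(11) = mex({0, 2, 3}) = 1
G(12) = mex({0, 1, 3}) = 2
Observe that G(8)..G(12) = 0, 1, 0, 1, 2 repeats G(0)..G(4) = 0, 1, 0, 1, 2.
For k >= max(S) = 5, G(k) is determined by the previous 5 values G(k-5)..G(k-1); a window of 5 consecutive values has recurred shifted by 8, so by induction G(k + 8) = G(k) for all k >= 0: the sequence is periodic from the start with period 8.
One period: G(0..7) = 0, 1, 0, 1, 2, 3, 2, 3.
44 mod 8 = 4, so G(44) = G(4) = 2.

2


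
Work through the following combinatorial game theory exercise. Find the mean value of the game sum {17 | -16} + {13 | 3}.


G1 = {17 | -16}, G2 = {13 | 3}
Each is a switch {a | b} with numbers a > b; its mean value is (a + b)/2, and mean value is additive over game sums: m(G1 + G2) = m(G1) + m(G2).
Mean of G1 = (17 + (-16))/2 = 1/2 = 1/2
Mean of G2 = (13 + (3))/2 = 16/2 = 8
Mean of G1 + G2 = 1/2 + 8 = 17/2

17/2


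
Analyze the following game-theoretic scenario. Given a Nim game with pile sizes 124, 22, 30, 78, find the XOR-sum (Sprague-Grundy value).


We need the XOR (exclusive or) of all pile sizes.
After XOR-ing pile 1 (size 124): 0 XOR 124 = 124
After XOR-ing pile 2 (size 22): 124 XOR 22 = 106
After XOR-ing pile 3 (size 30): 106 XOR 30 = 116
After XOR-ing pile 4 (size 78): 116 XOR 78 = 58
The Nim-value of this position is 58.

58


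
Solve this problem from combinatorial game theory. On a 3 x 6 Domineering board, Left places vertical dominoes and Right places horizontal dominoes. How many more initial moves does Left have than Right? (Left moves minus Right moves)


Board is 3 x 6 (rows x cols).
Left (vertical) placements: (rows-1) * cols = 2 * 6 = 12
Right (horizontal) placements: rows * (cols-1) = 3 * 5 = 15
Advantage = Left - Right = 12 - 15 = -3

-3


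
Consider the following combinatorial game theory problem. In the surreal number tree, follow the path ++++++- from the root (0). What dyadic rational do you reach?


Sign expansion: ++++++-
Rule: track bounds (lo, hi), initially (-inf, +inf). On '+', the current value becomes lo and we move to the simplest number in (value, hi): value + 1 if hi = +inf, otherwise the midpoint (value + hi)/2. On '-', the current value becomes hi and we move to value - 1 if lo = -inf, otherwise the midpoint (lo + value)/2.
Start at 0.
Step 1: sign = +, move right. Bounds: (0, +inf). Value = 1
Step 2: sign = +, move right. Bounds: (1, +inf). Value = 2
Step 3: sign = +, move right. Bounds: (2, +inf). Value = 3
Step 4: sign = +, move right. Bounds: (3, +inf). Value = 4
Step 5: sign = +, move right. Bounds: (4, +inf). Value = 5
Step 6: sign = +, move right. Bounds: (5, +inf). Value = 6
Step 7: sign = -, move left. Bounds: (5, 6). Value = 11/2
The surreal number with sign expansion ++++++- is 11/2.

11/2


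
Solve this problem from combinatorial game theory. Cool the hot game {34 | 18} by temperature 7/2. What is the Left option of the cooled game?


Original game: {34 | 18} (a switch {a | b} with a > b).
Cooling by t (for t below the temperature (a - b)/2 = 8) taxes each move by t: {a | b} cooled by t is {a - t | b + t}.
Cooling amount: t = 7/2
Cooled Left option: 34 - 7/2 = 61/2
Cooled Right option: 18 + 7/2 = 43/2
Cooled game: {61/2 | 43/2}
Left option = 61/2

61/2


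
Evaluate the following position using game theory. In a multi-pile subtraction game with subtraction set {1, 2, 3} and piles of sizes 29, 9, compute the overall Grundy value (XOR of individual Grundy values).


Subtraction set: {1, 2, 3}
For this subtraction set, G(n) = n mod 4 (period = max + 1 = 4).
Pile 1 (size 29): G(29) = 29 mod 4 = 1
Pile 2 (size 9): G(9) = 9 mod 4 = 1
Total Grundy value = XOR of all: 1 XOR 1 = 0

0


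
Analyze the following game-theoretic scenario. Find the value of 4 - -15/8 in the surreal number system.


x = 4, y = -15/8
Converting to common denominator: 8
x = 32/8, y = -15/8
x - y = 4 - -15/8 = 47/8

47/8


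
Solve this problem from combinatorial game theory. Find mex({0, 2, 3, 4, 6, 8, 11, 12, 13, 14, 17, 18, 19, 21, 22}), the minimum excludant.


Set = {0, 2, 3, 4, 6, 8, 11, 12, 13, 14, 17, 18, 19, 21, 22}
0 is in the set.
1 is NOT in the set. This is the mex.
mex = 1

1


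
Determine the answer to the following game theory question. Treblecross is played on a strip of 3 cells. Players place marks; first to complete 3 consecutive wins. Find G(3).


Treblecross: place X on empty cells; 3-in-a-row wins.
Playing within two cells of an existing X lets the opponent win at once, so sensible play treats the cells i-2..i+2 around each X as dead. The player left with no safe cell loses, so this is a normal-play take-away game on strips of safe cells.
Placing X at cell i (0-indexed) of a strip of k safe cells leaves independent strips of sizes max(0, i-2) and max(0, k-i-3). Hence G(k) = mex{ G(max(0,i-2)) XOR G(max(0,k-i-3)) : 0 <= i < k }, with G(0) = 0.
G(1): splits (0,0):0^0=0 -> mex({0}) = 1
G(2): splits (0,0):0^0=0 -> mex({0}) = 1
G(3): splits (0,0):0^0=0 -> mex({0}) = 1
Therefore G(3) = 1.

1


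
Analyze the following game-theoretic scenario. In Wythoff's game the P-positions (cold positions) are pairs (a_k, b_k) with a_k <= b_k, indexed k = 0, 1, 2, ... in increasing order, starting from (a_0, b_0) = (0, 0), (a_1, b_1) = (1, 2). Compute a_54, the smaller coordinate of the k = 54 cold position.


By Wythoff's theorem, a_k = floor(k * phi) and b_k = floor(k * phi^2) = a_k + k, where phi = (1 + sqrt(5))/2 is the golden ratio.
phi = (1 + sqrt(5))/2 = 1.618034
k = 54
k * phi = 54 * 1.618034 = 87.373835
a_54 = floor(k * phi) = 87

87


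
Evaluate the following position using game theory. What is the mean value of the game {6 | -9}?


Game = {6 | -9}, a switch {a | b} with numbers a > b.
Its thermograph has left wall a - t and right wall b + t, which meet at t = (a - b)/2, where both equal (a + b)/2. So the mast (mean value) is at (a + b)/2.
Mean = (6 + (-9))/2 = -3/2 = -3/2

-3/2


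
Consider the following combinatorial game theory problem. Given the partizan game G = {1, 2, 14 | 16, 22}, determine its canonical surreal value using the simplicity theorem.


Left options: {1, 2, 14}, max = 14
Right options: {16, 22}, min = 16
All options are numbers and max(Left) < min(Right), so by the simplicity theorem the value is the simplest (earliest-born) number strictly between 14 and 16.
The only integer strictly between 14 and 16 is 15.
No non-integer in the interval can be simpler: if x is a non-integer in the interval, then floor(x) or ceil(x) also lies in the interval (the interval contains an integer), and both are proper prefixes of x's sign expansion, i.e. born earlier. So the game value is 15.
Game value = 15

15


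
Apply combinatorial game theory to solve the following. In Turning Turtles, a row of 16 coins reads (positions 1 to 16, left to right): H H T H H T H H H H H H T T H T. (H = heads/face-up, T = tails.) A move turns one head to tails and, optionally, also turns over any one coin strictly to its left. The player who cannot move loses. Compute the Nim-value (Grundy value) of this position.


Coins: H H T H H T H H H H H H T T H T
Key fact: a single head at position k behaves exactly like a Nim heap of size k (turning it to T and optionally flipping a coin at j < k corresponds to moving the heap from k to j, or to 0), and heads combine as a disjunctive sum (two heads at the same place would cancel, matching j XOR j = 0). So the Nim-value is the XOR of the 1-indexed positions of the heads.
Face-up positions (1-indexed): [1, 2, 4, 5, 7, 8, 9, 10, 11, 12, 15]
XOR 0 with 1: 0 XOR 1 = 1
XOR 1 with 2: 1 XOR 2 = 3
XOR 3 with 4: 3 XOR 4 = 7
XOR 7 with 5: 7 XOR 5 = 2
XOR 2 with 7: 2 XOR 7 = 5
XOR 5 with 8: 5 XOR 8 = 13
XOR 13 with 9: 13 XOR 9 = 4
XOR 4 with 10: 4 XOR 10 = 14
XOR 14 with 11: 14 XOR 11 = 5
XOR 5 with 12: 5 XOR 12 = 9
XOR 9 with 15: 9 XOR 15 = 6
Nim-value = 6

6


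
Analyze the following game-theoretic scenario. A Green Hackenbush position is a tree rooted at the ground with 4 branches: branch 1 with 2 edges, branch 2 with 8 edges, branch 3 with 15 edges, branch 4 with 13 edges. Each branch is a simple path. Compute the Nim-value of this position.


The tree has 4 branches from the ground vertex.
In Green Hackenbush, the Nim-value of a simple path of length k is k.
Branch 1: length 2, Nim-value = 2
Branch 2: length 8, Nim-value = 8
Branch 3: length 15, Nim-value = 15
Branch 4: length 13, Nim-value = 13
Total Nim-value = XOR of all branch values:
0 XOR 2 = 2
2 XOR 8 = 10
10 XOR 15 = 5
5 XOR 13 = 8
Nim-value of the tree = 8

8


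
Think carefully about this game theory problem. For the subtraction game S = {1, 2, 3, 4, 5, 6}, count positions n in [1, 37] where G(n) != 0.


Subtraction set S = {1, 2, 3, 4, 5, 6}, so G(n) = n mod 7.
G(n) = 0 when n is a multiple of 7.
Multiples of 7 in [1, 37]: 5
N-positions (nonzero Grundy) = 37 - 5 = 32

32


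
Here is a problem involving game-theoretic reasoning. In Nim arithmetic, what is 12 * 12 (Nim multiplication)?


Nim multiplication is bilinear over XOR: (u XOR v) * w = (u*w) XOR (v*w).
So we split each operand into its bit components and XOR the pairwise Nim products.
12 = 4 + 8 (as XOR of powers of 2).
12 = 4 + 8 (as XOR of powers of 2).
Using the standard Nim-product table on single bits:
  2*2 = 3,   2*4 = 8,   2*8 = 12,
  4*4 = 6,   4*8 = 11,  8*8 = 13,
and  1*x = x (identity), k*l = l*k (commutative).
Pairwise Nim products:
  4 * 4 = 6
  4 * 8 = 11
  8 * 4 = 11
  8 * 8 = 13
XOR them: 6 XOR 11 XOR 11 XOR 13 = 11.
Result: 12 * 12 = 11 (in Nim).

11


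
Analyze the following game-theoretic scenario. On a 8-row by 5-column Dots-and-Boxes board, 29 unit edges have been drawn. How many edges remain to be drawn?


Grid: 8 x 5 boxes, i.e. 9 rows and 6 columns of dots.
Horizontal edges: (rows + 1) * cols = 9 * 5 = 45
Vertical edges: rows * (cols + 1) = 8 * 6 = 48
Total edges: 45 + 48 = 93
Edges drawn: 29
Remaining: 93 - 29 = 64

64


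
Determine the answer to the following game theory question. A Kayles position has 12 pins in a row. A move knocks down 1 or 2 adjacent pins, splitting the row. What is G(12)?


Kayles: a move removes 1 or 2 adjacent pins from a contiguous row.
Removing pins from a row of k leaves two independent rows (a, b) with a + b = k - 1 (one pin) or a + b = k - 2 (two pins); an end removal gives a = 0.
By Sprague-Grundy, G(k) = mex{ G(a) XOR G(b) } over all these splits. G(0) = 0.
G(1): splits (0,0):0^0=0 -> mex({0}) = 1
G(2): splits (0,1):0^1=1 (0,0):0^0=0 -> mex({0, 1}) = 2
G(3): splits (0,2):0^2=2 (1,1):1^1=0 (0,1):0^1=1 -> mex({0, 1, 2}) = 3
G(4): splits (0,3):0^3=3 (1,2):1^2=3 (0,2):0^2=2 (1,1):1^1=0 -> mex({0, 2, 3}) = 1
G(5): splits (0,4):0^1=1 (1,3):1^3=2 (2,2):2^2=0 (0,3):0^3=3 (1,2):1^2=3 -> mex({0, 1, 2, 3}) = 4
G(6) = mex({0, 1, 2, 4}) = 3
G(7) = mex({0, 1, 3, 4, 5}) = 2
G(8) = mex({0, 2, 3, 5, 6}) = 1
G(9) = mex({0, 1, 2, 3, 6, 7}) = 4
G(10) = mex({0, 1, 3, 4, 5, 7}) = 2
G(11) = mex({0, 1, 2, 3, 4, 5}) = 6
G(12) = mex({0, 1, 2, 3, 5, 6, 7}) = 4
Therefore G(12) = 4.

4


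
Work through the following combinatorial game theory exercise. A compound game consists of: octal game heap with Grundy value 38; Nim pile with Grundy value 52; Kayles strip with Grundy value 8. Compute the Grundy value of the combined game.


By the Sprague-Grundy theorem, the Grundy value of a sum of games is the XOR of individual Grundy values.
octal game heap: Grundy value = 38. Running XOR: 0 XOR 38 = 38
Nim pile: Grundy value = 52. Running XOR: 38 XOR 52 = 18
Kayles strip: Grundy value = 8. Running XOR: 18 XOR 8 = 26
The combined Grundy value is 26.

26


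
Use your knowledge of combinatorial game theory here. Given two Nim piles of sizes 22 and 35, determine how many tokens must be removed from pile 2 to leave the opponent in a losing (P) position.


Piles: 22 and 35
Current XOR: 22 XOR 35 = 53 (non-zero, so this is an N-position).
To make the XOR zero, we need to find a move that balances the piles.
For pile 2 (size 35): target = 35 XOR 53 = 22
We reduce pile 2 from 35 to 22.
Tokens removed: 35 - 22 = 13
Verification: 22 XOR 22 = 0

13


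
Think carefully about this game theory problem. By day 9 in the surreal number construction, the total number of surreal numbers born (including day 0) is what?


Day 0: {|} = 0 is born. Count = 1.
Day n: the number of surreal numbers born by day n is 2^(n+1) - 1.
By day 0: 2^1 - 1 = 1
By day 1: 2^2 - 1 = 3
By day 2: 2^3 - 1 = 7
By day 3: 2^4 - 1 = 15
By day 4: 2^5 - 1 = 31
By day 5: 2^6 - 1 = 63
By day 6: 2^7 - 1 = 127
By day 7: 2^8 - 1 = 255
By day 8: 2^9 - 1 = 511
By day 9: 2^10 - 1 = 1023
By day 9: 1023 surreal numbers.

1023


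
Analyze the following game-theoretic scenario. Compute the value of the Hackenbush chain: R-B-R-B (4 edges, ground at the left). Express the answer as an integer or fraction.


Edges (from ground): R-B-R-B
By Berlekamp's sign-expansion rule, a Blue-Red Hackenbush stalk has the value of the surreal number whose sign sequence is the edge sequence with B -> + and R -> -.
Sign sequence: -+-+
Trace the sign expansion in the surreal number tree, starting from 0:
Edge 1: R (sign -) -> bounds (-inf, 0), value = -1
Edge 2: B (sign +) -> bounds (-1, 0), value = -1/2
Edge 3: R (sign -) -> bounds (-1, -1/2), value = -3/4
Edge 4: B (sign +) -> bounds (-3/4, -1/2), value = -5/8
Game value = -5/8

-5/8


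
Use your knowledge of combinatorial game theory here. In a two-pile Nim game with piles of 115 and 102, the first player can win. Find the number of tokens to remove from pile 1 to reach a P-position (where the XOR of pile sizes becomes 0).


Piles: 115 and 102
Current XOR: 115 XOR 102 = 21 (non-zero, so this is an N-position).
To make the XOR zero, we need to find a move that balances the piles.
For pile 1 (size 115): target = 115 XOR 21 = 102
We reduce pile 1 from 115 to 102.
Tokens removed: 115 - 102 = 13
Verification: 102 XOR 102 = 0

13


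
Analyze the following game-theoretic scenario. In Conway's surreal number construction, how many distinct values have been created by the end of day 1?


Day 0: {|} = 0 is born. Count = 1.
Day n: the number of surreal numbers born by day n is 2^(n+1) - 1.
By day 0: 2^1 - 1 = 1
By day 1: 2^2 - 1 = 3
By day 1: 3 surreal numbers.

3


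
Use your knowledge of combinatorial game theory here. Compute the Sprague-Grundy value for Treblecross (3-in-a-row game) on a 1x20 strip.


Treblecross: place X on empty cells; 3-in-a-row wins.
Playing within two cells of an existing X lets the opponent win at once, so sensible play treats the cells i-2..i+2 around each X as dead. The player left with no safe cell loses, so this is a normal-play take-away game on strips of safe cells.
Placing X at cell i (0-indexed) of a strip of k safe cells leaves independent strips of sizes max(0, i-2) and max(0, k-i-3). Hence G(k) = mex{ G(max(0,i-2)) XOR G(max(0,k-i-3)) : 0 <= i < k }, with G(0) = 0.
G(1): splits (0,0):0^0=0 -> mex({0}) = 1
G(2): splits (0,0):0^0=0 -> mex({0}) = 1
G(3): splits (0,0):0^0=0 -> mex({0}) = 1
G(4): splits (0,1):0^1=1 (0,0):0^0=0 -> mex({0, 1}) = 2
G(5): splits (0,2):0^1=1 (0,1):0^1=1 (0,0):0^0=0 -> mex({0, 1}) = 2
G(6) = mex({1}) = 0
G(7) = mex({0, 1, 2}) = 3
G(8) = mex({0, 1, 2}) = 3
G(9) = mex({0, 2}) = 1
G(10) = mex({0, 2, 3}) = 1
G(11) = mex({0, 3}) = 1
G(12) = mex({1, 3}) = 0
G(13) = mex({0, 1, 2, 3}) = 4
G(14) = mex({0, 1, 2}) = 3
G(15) = mex({0, 1, 2}) = 3
G(16) = mex({0, 1, 2, 4}) = 3
G(17) = mex({0, 1, 3, 4}) = 2
G(18) = mex({0, 1, 3, 4}) = 2
G(19) = mex({0, 1, 3, 5}) = 2
G(20) = mex({0, 1, 2, 3, 5}) = 4
Therefore G(20) = 4.

4


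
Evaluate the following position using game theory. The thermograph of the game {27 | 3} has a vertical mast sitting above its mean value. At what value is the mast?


Game = {27 | 3}, a switch {a | b} with numbers a > b.
Its thermograph has left wall a - t and right wall b + t, which meet at t = (a - b)/2, where both equal (a + b)/2. So the mast (mean value) is at (a + b)/2.
Mean = (27 + (3))/2 = 30/2 = 15

15


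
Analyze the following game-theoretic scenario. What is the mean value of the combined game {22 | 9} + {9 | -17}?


G1 = {22 | 9}, G2 = {9 | -17}
Each is a switch {a | b} with numbers a > b; its mean value is (a + b)/2, and mean value is additive over game sums: m(G1 + G2) = m(G1) + m(G2).
Mean of G1 = (22 + (9))/2 = 31/2 = 31/2
Mean of G2 = (9 + (-17))/2 = -8/2 = -4
Mean of G1 + G2 = 31/2 + -4 = 23/2

23/2


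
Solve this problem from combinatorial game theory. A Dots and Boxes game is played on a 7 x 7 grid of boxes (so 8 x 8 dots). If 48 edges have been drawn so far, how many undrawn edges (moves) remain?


Grid: 7 x 7 boxes, i.e. 8 rows and 8 columns of dots.
Horizontal edges: (rows + 1) * cols = 8 * 7 = 56
Vertical edges: rows * (cols + 1) = 7 * 8 = 56
Total edges: 56 + 56 = 112
Edges drawn: 48
Remaining: 112 - 48 = 64

64


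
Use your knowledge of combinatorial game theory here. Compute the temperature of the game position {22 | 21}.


The game is {22 | 21}, a switch {a | b} with numbers a > b.
Cooling {a | b} by t gives {a - t | b + t}, which stops being hot when a - t = b + t, i.e. at t = (a - b)/2. So the temperature of a switch is (a - b)/2.
Temperature = (Left option - Right option) / 2
= (22 - (21)) / 2
= 1 / 2
= 1/2

1/2


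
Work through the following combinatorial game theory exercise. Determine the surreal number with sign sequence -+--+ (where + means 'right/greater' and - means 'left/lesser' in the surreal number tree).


Sign expansion: -+--+
Rule: track bounds (lo, hi), initially (-inf, +inf). On '+', the current value becomes lo and we move to the simplest number in (value, hi): value + 1 if hi = +inf, otherwise the midpoint (value + hi)/2. On '-', the current value becomes hi and we move to value - 1 if lo = -inf, otherwise the midpoint (lo + value)/2.
Start at 0.
Step 1: sign = -, move left. Bounds: (-inf, 0). Value = -1
Step 2: sign = +, move right. Bounds: (-1, 0). Value = -1/2
Step 3: sign = -, move left. Bounds: (-1, -1/2). Value = -3/4
Step 4: sign = -, move left. Bounds: (-1, -3/4). Value = -7/8
Step 5: sign = +, move right. Bounds: (-7/8, -3/4). Value = -13/16
The surreal number with sign expansion -+--+ is -13/16.

-13/16


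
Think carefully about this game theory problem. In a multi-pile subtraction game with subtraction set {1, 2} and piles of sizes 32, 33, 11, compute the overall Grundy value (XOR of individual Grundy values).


Subtraction set: {1, 2}
For this subtraction set, G(n) = n mod 3 (period = max + 1 = 3).
Pile 1 (size 32): G(32) = 32 mod 3 = 2
Pile 2 (size 33): G(33) = 33 mod 3 = 0
Pile 3 (size 11): G(11) = 11 mod 3 = 2
Total Grundy value = XOR of all: 2 XOR 0 XOR 2 = 0

0


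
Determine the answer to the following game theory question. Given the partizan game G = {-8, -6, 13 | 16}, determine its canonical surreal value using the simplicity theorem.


Left options: {-8, -6, 13}, max = 13
Right options: {16}, min = 16
All options are numbers and max(Left) < min(Right), so by the simplicity theorem the value is the simplest (earliest-born) number strictly between 13 and 16.
Integers 14 through 15 all lie strictly between 13 and 16.
Among integers, the simplest (lowest birthday = smallest |n|; 0 is born on day 0, +-n on day n) is 14.
No non-integer in the interval can be simpler: if x is a non-integer in the interval, then floor(x) or ceil(x) also lies in the interval (the interval contains an integer), and both are proper prefixes of x's sign expansion, i.e. born earlier. So the game value is 14.
Game value = 14

14


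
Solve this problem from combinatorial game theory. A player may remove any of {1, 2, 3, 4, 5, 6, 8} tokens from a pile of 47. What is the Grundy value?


The subtraction set is S = {1, 2, 3, 4, 5, 6, 8}.
G(k) = mex{ G(k - s) : s in S, s <= k }. We compute iteratively: G(0) = 0.
G(1) = mex({0}) = 1
G(2) = mex({0, 1}) = 2
G(3) = mex({0, 1, 2}) = 3
G(4) = mex({0, 1, 2, 3}) = 4
G(5) = mex({0, 1, 2, 3, 4}) = 5
G(6) = mex({0, 1, 2, 3, 4, 5}) = 6
G(7) = mex({1, 2, 3, 4, 5, 6}) = 0
G(8) = mex({0, 2, 3, 4, 5, 6}) = 1
G(9) = mex({0, 1, 3, 4, 5, 6}) = 2
G(10) = mex({0, 1, 2, 4, 5, 6}) = 3
G(11) = mex({0, 1, 2, 3, 5, 6}) = 4
G(12) = mex({0, 1, 2, 3, 4, 6}) = 5
G(13) = mex({0, 1, 2, 3, 4, 5}) = 6
G(14) = mex({1, 2, 3, 4, 5, 6}) = 0
Observe that G(7)..G(14) = 0, 1, 2, 3, 4, 5, 6, 0 repeats G(0)..G(7) = 0, 1, 2, 3, 4, 5, 6, 0.
For k >= max(S) = 8, G(k) is determined by the previous 8 values G(k-8)..G(k-1); a window of 8 consecutive values has recurred shifted by 7, so by induction G(k + 7) = G(k) for all k >= 0: the sequence is periodic from the start with period 7.
One period: G(0..6) = 0, 1, 2, 3, 4, 5, 6.
47 mod 7 = 5, so G(47) = G(5) = 5.

5


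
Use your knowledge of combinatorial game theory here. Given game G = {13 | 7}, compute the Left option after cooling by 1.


Original game: {13 | 7} (a switch {a | b} with a > b).
Cooling by t (for t below the temperature (a - b)/2 = 3) taxes each move by t: {a | b} cooled by t is {a - t | b + t}.
Cooling amount: t = 1
Cooled Left option: 13 - 1 = 12
Cooled Right option: 7 + 1 = 8
Cooled game: {12 | 8}
Left option = 12

12


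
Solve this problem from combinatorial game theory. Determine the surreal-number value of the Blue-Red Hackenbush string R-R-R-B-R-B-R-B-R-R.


Edges (from ground): R-R-R-B-R-B-R-B-R-R
By Berlekamp's sign-expansion rule, a Blue-Red Hackenbush stalk has the value of the surreal number whose sign sequence is the edge sequence with B -> + and R -> -.
Sign sequence: ---+-+-+--
Trace the sign expansion in the surreal number tree, starting from 0:
Edge 1: R (sign -) -> bounds (-inf, 0), value = -1
Edge 2: R (sign -) -> bounds (-inf, -1), value = -2
Edge 3: R (sign -) -> bounds (-inf, -2), value = -3
Edge 4: B (sign +) -> bounds (-3, -2), value = -5/2
Edge 5: R (sign -) -> bounds (-3, -5/2), value = -11/4
Edge 6: B (sign +) -> bounds (-11/4, -5/2), value = -21/8
Edge 7: R (sign -) -> bounds (-11/4, -21/8), value = -43/16
Edge 8: B (sign +) -> bounds (-43/16, -21/8), value = -85/32
Edge 9: R (sign -) -> bounds (-43/16, -85/32), value = -171/64
Edge 10: R (sign -) -> bounds (-43/16, -171/64), value = -343/128
Game value = -343/128

-343/128


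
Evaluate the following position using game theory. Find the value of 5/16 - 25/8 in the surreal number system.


x = 5/16, y = 25/8
Converting to common denominator: 16
x = 5/16, y = 50/16
x - y = 5/16 - 25/8 = -45/16

-45/16


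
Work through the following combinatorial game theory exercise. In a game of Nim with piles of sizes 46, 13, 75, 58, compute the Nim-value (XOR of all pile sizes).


We need the XOR (exclusive or) of all pile sizes.
After XOR-ing pile 1 (size 46): 0 XOR 46 = 46
After XOR-ing pile 2 (size 13): 46 XOR 13 = 35
After XOR-ing pile 3 (size 75): 35 XOR 75 = 104
After XOR-ing pile 4 (size 58): 104 XOR 58 = 82
The Nim-value of this position is 82.

82


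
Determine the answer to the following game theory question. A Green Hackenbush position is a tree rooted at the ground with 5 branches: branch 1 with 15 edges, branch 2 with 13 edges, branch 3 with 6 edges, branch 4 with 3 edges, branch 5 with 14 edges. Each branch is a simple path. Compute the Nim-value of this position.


The tree has 5 branches from the ground vertex.
In Green Hackenbush, the Nim-value of a simple path of length k is k.
Branch 1: length 15, Nim-value = 15
Branch 2: length 13, Nim-value = 13
Branch 3: length 6, Nim-value = 6
Branch 4: length 3, Nim-value = 3
Branch 5: length 14, Nim-value = 14
Total Nim-value = XOR of all branch values:
0 XOR 15 = 15
15 XOR 13 = 2
2 XOR 6 = 4
4 XOR 3 = 7
7 XOR 14 = 9
Nim-value of the tree = 9

9


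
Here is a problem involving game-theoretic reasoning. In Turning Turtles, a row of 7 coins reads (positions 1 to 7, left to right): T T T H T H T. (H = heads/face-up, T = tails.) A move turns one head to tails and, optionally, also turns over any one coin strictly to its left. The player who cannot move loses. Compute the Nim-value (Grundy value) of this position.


Coins: T T T H T H T
Key fact: a single head at position k behaves exactly like a Nim heap of size k (turning it to T and optionally flipping a coin at j < k corresponds to moving the heap from k to j, or to 0), and heads combine as a disjunctive sum (two heads at the same place would cancel, matching j XOR j = 0). So the Nim-value is the XOR of the 1-indexed positions of the heads.
Face-up positions (1-indexed): [4, 6]
XOR 0 with 4: 0 XOR 4 = 4
XOR 4 with 6: 4 XOR 6 = 2
Nim-value = 2

2


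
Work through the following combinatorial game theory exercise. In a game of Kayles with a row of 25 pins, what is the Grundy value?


Kayles: a move removes 1 or 2 adjacent pins from a contiguous row.
Removing pins from a row of k leaves two independent rows (a, b) with a + b = k - 1 (one pin) or a + b = k - 2 (two pins); an end removal gives a = 0.
By Sprague-Grundy, G(k) = mex{ G(a) XOR G(b) } over all these splits. G(0) = 0.
G(1): splits (0,0):0^0=0 -> mex({0}) = 1
G(2): splits (0,1):0^1=1 (0,0):0^0=0 -> mex({0, 1}) = 2
G(3): splits (0,2):0^2=2 (1,1):1^1=0 (0,1):0^1=1 -> mex({0, 1, 2}) = 3
G(4): splits (0,3):0^3=3 (1,2):1^2=3 (0,2):0^2=2 (1,1):1^1=0 -> mex({0, 2, 3}) = 1
G(5): splits (0,4):0^1=1 (1,3):1^3=2 (2,2):2^2=0 (0,3):0^3=3 (1,2):1^2=3 -> mex({0, 1, 2, 3}) = 4
G(6) = mex({0, 1, 2, 4}) = 3
G(7) = mex({0, 1, 3, 4, 5}) = 2
G(8) = mex({0, 2, 3, 5, 6}) = 1
G(9) = mex({0, 1, 2, 3, 6, 7}) = 4
G(10) = mex({0, 1, 3, 4, 5, 7}) = 2
G(11) = mex({0, 1, 2, 3, 4, 5}) = 6
G(12) = mex({0, 1, 2, 3, 5, 6, 7}) = 4
G(13) = mex({0, 2, 3, 4, 6, 7}) = 1
G(14) = mex({0, 1, 4, 5, 6, 7}) = 2
G(15) = mex({0, 1, 2, 3, 4, 5, 6}) = 7
G(16) = mex({0, 2, 3, 5, 6, 7}) = 1
G(17) = mex({0, 1, 2, 3, 5, 6, 7}) = 4
G(18) = mex({0, 1, 2, 4, 5, 6}) = 3
G(19) = mex({0, 1, 3, 4, 5, 7}) = 2
G(20) = mex({0, 2, 3, 4, 5, 6, 7}) = 1
G(21) = mex({0, 1, 2, 3, 5, 6, 7}) = 4
G(22) = mex({0, 1, 2, 3, 4, 5, 7}) = 6
G(23) = mex({0, 1, 2, 3, 4, 5, 6}) = 7
G(24) = mex({0, 1, 2, 3, 5, 6, 7}) = 4
G(25) = mex({0, 2, 3, 4, 6, 7}) = 1
Therefore G(25) = 1.

1


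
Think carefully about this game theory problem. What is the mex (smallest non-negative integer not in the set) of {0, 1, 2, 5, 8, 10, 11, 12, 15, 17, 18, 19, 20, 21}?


Set = {0, 1, 2, 5, 8, 10, 11, 12, 15, 17, 18, 19, 20, 21}
0 is in the set.
1 is in the set.
2 is in the set.
3 is NOT in the set. This is the mex.
mex = 3

3


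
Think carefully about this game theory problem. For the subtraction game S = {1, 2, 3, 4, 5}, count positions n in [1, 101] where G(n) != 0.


Subtraction set S = {1, 2, 3, 4, 5}, so G(n) = n mod 6.
G(n) = 0 when n is a multiple of 6.
Multiples of 6 in [1, 101]: 16
N-positions (nonzero Grundy) = 101 - 16 = 85

85


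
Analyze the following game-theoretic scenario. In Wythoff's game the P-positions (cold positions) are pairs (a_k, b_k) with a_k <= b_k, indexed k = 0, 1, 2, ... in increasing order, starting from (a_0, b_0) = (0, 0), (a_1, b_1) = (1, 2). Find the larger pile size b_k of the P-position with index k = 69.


By Wythoff's theorem, a_k = floor(k * phi) and b_k = floor(k * phi^2) = a_k + k, where phi = (1 + sqrt(5))/2 is the golden ratio.
phi = (1 + sqrt(5))/2 = 1.618034
phi^2 = phi + 1 = 2.618034
k = 69
k * phi^2 = 69 * 2.618034 = 180.644345
b_69 = floor(k * phi^2) = 180 (check: a_69 + k = 111 + 69 = 180)

180


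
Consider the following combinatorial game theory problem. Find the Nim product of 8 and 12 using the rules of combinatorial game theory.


Nim multiplication is bilinear over XOR: (u XOR v) * w = (u*w) XOR (v*w).
So we split each operand into its bit components and XOR the pairwise Nim products.
8 = 8 (as XOR of powers of 2).
12 = 4 + 8 (as XOR of powers of 2).
Using the standard Nim-product table on single bits:
  2*2 = 3,   2*4 = 8,   2*8 = 12,
  4*4 = 6,   4*8 = 11,  8*8 = 13,
and  1*x = x (identity), k*l = l*k (commutative).
Pairwise Nim products:
  8 * 4 = 11
  8 * 8 = 13
XOR them: 11 XOR 13 = 6.
Result: 8 * 12 = 6 (in Nim).

6


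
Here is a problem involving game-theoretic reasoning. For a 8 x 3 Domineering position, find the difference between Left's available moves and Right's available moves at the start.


Board is 8 x 3 (rows x cols).
Left (vertical) placements: (rows-1) * cols = 7 * 3 = 21
Right (horizontal) placements: rows * (cols-1) = 8 * 2 = 16
Advantage = Left - Right = 21 - 16 = 5

5


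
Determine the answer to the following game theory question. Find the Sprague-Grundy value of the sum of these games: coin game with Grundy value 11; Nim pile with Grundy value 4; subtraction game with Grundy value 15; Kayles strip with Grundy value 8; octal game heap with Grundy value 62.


By the Sprague-Grundy theorem, the Grundy value of a sum of games is the XOR of individual Grundy values.
coin game: Grundy value = 11. Running XOR: 0 XOR 11 = 11
Nim pile: Grundy value = 4. Running XOR: 11 XOR 4 = 15
subtraction game: Grundy value = 15. Running XOR: 15 XOR 15 = 0
Kayles strip: Grundy value = 8. Running XOR: 0 XOR 8 = 8
octal game heap: Grundy value = 62. Running XOR: 8 XOR 62 = 54
The combined Grundy value is 54.

54


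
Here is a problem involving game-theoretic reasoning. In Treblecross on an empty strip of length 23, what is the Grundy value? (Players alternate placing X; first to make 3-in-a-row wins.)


Treblecross: place X on empty cells; 3-in-a-row wins.
Playing within two cells of an existing X lets the opponent win at once, so sensible play treats the cells i-2..i+2 around each X as dead. The player left with no safe cell loses, so this is a normal-play take-away game on strips of safe cells.
Placing X at cell i (0-indexed) of a strip of k safe cells leaves independent strips of sizes max(0, i-2) and max(0, k-i-3). Hence G(k) = mex{ G(max(0,i-2)) XOR G(max(0,k-i-3)) : 0 <= i < k }, with G(0) = 0.
G(1): splits (0,0):0^0=0 -> mex({0}) = 1
G(2): splits (0,0):0^0=0 -> mex({0}) = 1
G(3): splits (0,0):0^0=0 -> mex({0}) = 1
G(4): splits (0,1):0^1=1 (0,0):0^0=0 -> mex({0, 1}) = 2
G(5): splits (0,2):0^1=1 (0,1):0^1=1 (0,0):0^0=0 -> mex({0, 1}) = 2
G(6) = mex({1}) = 0
G(7) = mex({0, 1, 2}) = 3
G(8) = mex({0, 1, 2}) = 3
G(9) = mex({0, 2}) = 1
G(10) = mex({0, 2, 3}) = 1
G(11) = mex({0, 3}) = 1
G(12) = mex({1, 3}) = 0
G(13) = mex({0, 1, 2, 3}) = 4
G(14) = mex({0, 1, 2}) = 3
G(15) = mex({0, 1, 2}) = 3
G(16) = mex({0, 1, 2, 4}) = 3
G(17) = mex({0, 1, 3, 4}) = 2
G(18) = mex({0, 1, 3, 4}) = 2
G(19) = mex({0, 1, 3, 5}) = 2
G(20) = mex({0, 1, 2, 3, 5}) = 4
G(21) = mex({0, 1, 2, 3, 5}) = 4
G(22) = mex({1, 2, 6}) = 0
G(23) = mex({0, 1, 2, 3, 4, 6}) = 5
Therefore G(23) = 5.

5


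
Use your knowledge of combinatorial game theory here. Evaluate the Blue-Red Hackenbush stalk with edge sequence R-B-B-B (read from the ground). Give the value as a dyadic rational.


Edges (from ground): R-B-B-B
By Berlekamp's sign-expansion rule, a Blue-Red Hackenbush stalk has the value of the surreal number whose sign sequence is the edge sequence with B -> + and R -> -.
Sign sequence: -+++
Trace the sign expansion in the surreal number tree, starting from 0:
Edge 1: R (sign -) -> bounds (-inf, 0), value = -1
Edge 2: B (sign +) -> bounds (-1, 0), value = -1/2
Edge 3: B (sign +) -> bounds (-1/2, 0), value = -1/4
Edge 4: B (sign +) -> bounds (-1/4, 0), value = -1/8
Game value = -1/8

-1/8


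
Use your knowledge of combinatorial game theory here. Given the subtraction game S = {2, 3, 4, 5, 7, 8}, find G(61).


The subtraction set is S = {2, 3, 4, 5, 7, 8}.
G(k) = mex{ G(k - s) : s in S, s <= k }. We compute iteratively: G(0) = 0.
G(1) = mex({}) = 0
G(2) = mex({0}) = 1
G(3) = mex({0}) = 1
G(4) = mex({0, 1}) = 2
G(5) = mex({0, 1}) = 2
G(6) = mex({0, 1, 2}) = 3
G(7) = mex({0, 1, 2}) = 3
G(8) = mex({0, 1, 2, 3}) = 4
G(9) = mex({0, 1, 2, 3}) = 4
G(10) = mex({1, 2, 3, 4}) = 0
G(11) = mex({1, 2, 3, 4}) = 0
G(12) = mex({0, 2, 3, 4}) = 1
G(13) = mex({0, 2, 3, 4}) = 1
G(14) = mex({0, 1, 3, 4}) = 2
G(15) = mex({0, 1, 3, 4}) = 2
G(16) = mex({0, 1, 2, 4}) = 3
G(17) = mex({0, 1, 2, 4}) = 3
Observe that G(10)..G(17) = 0, 0, 1, 1, 2, 2, 3, 3 repeats G(0)..G(7) = 0, 0, 1, 1, 2, 2, 3, 3.
For k >= max(S) = 8, G(k) is determined by the previous 8 values G(k-8)..G(k-1); a window of 8 consecutive values has recurred shifted by 10, so by induction G(k + 10) = G(k) for all k >= 0: the sequence is periodic from the start with period 10.
One period: G(0..9) = 0, 0, 1, 1, 2, 2, 3, 3, 4, 4.
61 mod 10 = 1, so G(61) = G(1) = 0.

0


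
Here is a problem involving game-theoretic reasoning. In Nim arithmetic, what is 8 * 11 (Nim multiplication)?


Nim multiplication is bilinear over XOR: (u XOR v) * w = (u*w) XOR (v*w).
So we split each operand into its bit components and XOR the pairwise Nim products.
8 = 8 (as XOR of powers of 2).
11 = 1 + 2 + 8 (as XOR of powers of 2).
Using the standard Nim-product table on single bits:
  2*2 = 3,   2*4 = 8,   2*8 = 12,
  4*4 = 6,   4*8 = 11,  8*8 = 13,
and  1*x = x (identity), k*l = l*k (commutative).
Pairwise Nim products:
  8 * 1 = 8
  8 * 2 = 12
  8 * 8 = 13
XOR them: 8 XOR 12 XOR 13 = 9.
Result: 8 * 11 = 9 (in Nim).

9


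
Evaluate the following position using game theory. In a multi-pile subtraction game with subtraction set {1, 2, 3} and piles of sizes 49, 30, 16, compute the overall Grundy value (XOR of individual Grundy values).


Subtraction set: {1, 2, 3}
For this subtraction set, G(n) = n mod 4 (period = max + 1 = 4).
Pile 1 (size 49): G(49) = 49 mod 4 = 1
Pile 2 (size 30): G(30) = 30 mod 4 = 2
Pile 3 (size 16): G(16) = 16 mod 4 = 0
Total Grundy value = XOR of all: 1 XOR 2 XOR 0 = 3

3


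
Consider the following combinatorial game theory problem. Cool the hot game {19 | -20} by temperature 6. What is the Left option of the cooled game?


Original game: {19 | -20} (a switch {a | b} with a > b).
Cooling by t (for t below the temperature (a - b)/2 = 39/2) taxes each move by t: {a | b} cooled by t is {a - t | b + t}.
Cooling amount: t = 6
Cooled Left option: 19 - 6 = 13
Cooled Right option: -20 + 6 = -14
Cooled game: {13 | -14}
Left option = 13

13


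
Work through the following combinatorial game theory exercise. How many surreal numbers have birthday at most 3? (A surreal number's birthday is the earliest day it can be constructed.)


Day 0: {|} = 0 is born. Count = 1.
Day n: the number of surreal numbers born by day n is 2^(n+1) - 1.
By day 0: 2^1 - 1 = 1
By day 1: 2^2 - 1 = 3
By day 2: 2^3 - 1 = 7
By day 3: 2^4 - 1 = 15
By day 3: 15 surreal numbers.

15


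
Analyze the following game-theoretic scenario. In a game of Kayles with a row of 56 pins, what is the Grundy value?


Kayles: a move removes 1 or 2 adjacent pins from a contiguous row.
Removing pins from a row of k leaves two independent rows (a, b) with a + b = k - 1 (one pin) or a + b = k - 2 (two pins); an end removal gives a = 0.
By Sprague-Grundy, G(k) = mex{ G(a) XOR G(b) } over all these splits. G(0) = 0.
G(1): splits (0,0):0^0=0 -> mex({0}) = 1
G(2): splits (0,1):0^1=1 (0,0):0^0=0 -> mex({0, 1}) = 2
G(3): splits (0,2):0^2=2 (1,1):1^1=0 (0,1):0^1=1 -> mex({0, 1, 2}) = 3
G(4): splits (0,3):0^3=3 (1,2):1^2=3 (0,2):0^2=2 (1,1):1^1=0 -> mex({0, 2, 3}) = 1
G(5): splits (0,4):0^1=1 (1,3):1^3=2 (2,2):2^2=0 (0,3):0^3=3 (1,2):1^2=3 -> mex({0, 1, 2, 3}) = 4
G(6) = mex({0, 1, 2, 4}) = 3
G(7) = mex({0, 1, 3, 4, 5}) = 2
G(8) = mex({0, 2, 3, 5, 6}) = 1
G(9) = mex({0, 1, 2, 3, 6, 7}) = 4
G(10) = mex({0, 1, 3, 4, 5, 7}) = 2
G(11) = mex({0, 1, 2, 3, 4, 5}) = 6
G(12) = mex({0, 1, 2, 3, 5, 6, 7}) = 4
G(13) = mex({0, 2, 3, 4, 6, 7}) = 1
G(14) = mex({0, 1, 4, 5, 6, 7}) = 2
G(15) = mex({0, 1, 2, 3, 4, 5, 6}) = 7
G(16) = mex({0, 2, 3, 5, 6, 7}) = 1
G(17) = mex({0, 1, 2, 3, 5, 6, 7}) = 4
G(18) = mex({0, 1, 2, 4, 5, 6}) = 3
G(19) = mex({0, 1, 3, 4, 5, 7}) = 2
G(20) = mex({0, 2, 3, 4, 5, 6, 7}) = 1
G(21) = mex({0, 1, 2, 3, 5, 6, 7}) = 4
G(22) = mex({0, 1, 2, 3, 4, 5, 7}) = 6
G(23) = mex({0, 1, 2, 3, 4, 5, 6}) = 7
G(24) = mex({0, 1, 2, 3, 5, 6, 7}) = 4
G(25) = mex({0, 2, 3, 4, 6, 7}) = 1
G(26) = mex({0, 1, 3, 4, 5, 6, 7}) = 2
G(27) = mex({0, 1, 2, 3, 4, 5, 6, 7}) = 8
G(28) = mex({0, 1, 2, 3, 4, 6, 7, 8}) = 5
G(29) = mex({0, 1, 2, 3, 5, 6, 7, 8, 9}) = 4
G(30) = mex({0, 1, 2, 3, 4, 5, 6, 9, 10}) = 7
G(31) = mex({0, 1, 3, 4, 5, 7, 10, 11}) = 2
G(32) = mex({0, 2, 3, 4, 5, 6, 7, 9, 11}) = 1
G(33) = mex({0, 1, 2, 3, 4, 5, 6, 7, 9, 12}) = 8
G(34) = mex({0, 1, 2, 3, 4, 5, 7, 8, 11, 12}) = 6
G(35) = mex({0, 1, 2, 3, 4, 5, 6, 8, 9, 10, 11}) = 7
G(36) = mex({0, 1, 2, 3, 5, 6, 7, 9, 10}) = 4
G(37) = mex({0, 2, 3, 4, 6, 7, 9, 10, 11, 12}) = 1
G(38) = mex({0, 1, 3, 4, 5, 6, 7, 9, 10, 11, 12}) = 2
G(39) = mex({0, 1, 2, 4, 5, 6, 7, 9, 10, 12, 14}) = 3
G(40) = mex({0, 2, 3, 4, 6, 7, 11, 12, 14}) = 1
G(41) = mex({0, 1, 2, 3, 5, 6, 7, 9, 10, 11, 12}) = 4
G(42) = mex({0, 1, 2, 3, 4, 5, 6, 9, 10}) = 7
G(43) = mex({0, 1, 3, 4, 5, 7, 9, 10, 12, 15}) = 2
G(44) = mex({0, 2, 3, 4, 5, 6, 7, 9, 10, 12, 15}) = 1
G(45) = mex({0, 1, 2, 3, 4, 5, 6, 7, 9, 10, 12, 14}) = 8
G(46) = mex({0, 1, 3, 4, 5, 7, 8, 11, 12, 14}) = 2
G(47) = mex({0, 1, 2, 3, 4, 5, 6, 8, 9, 10, 11, 12}) = 7
G(48) = mex({0, 1, 2, 3, 5, 6, 7, 9, 10}) = 4
G(49) = mex({0, 2, 3, 4, 6, 7, 9, 10, 11, 12, 15}) = 1
G(50) = mex({0, 1, 4, 5, 6, 7, 9, 11, 12, 14, 15}) = 2
G(51) = mex({0, 1, 2, 3, 4, 5, 6, 7, 9, 12, 14, 15}) = 8
G(52) = mex({0, 2, 3, 4, 5, 6, 7, 8, 11, 12, 15}) = 1
G(53) = mex({0, 1, 2, 3, 5, 6, 7, 8, 9, 10, 11, 12}) = 4
G(54) = mex({0, 1, 2, 3, 4, 5, 6, 9, 10}) = 7
G(55) = mex({0, 1, 3, 4, 5, 7, 9, 10, 11, 12}) = 2
G(56) = mex({0, 2, 3, 4, 5, 6, 7, 9, 10, 11, 12, 13, 14}) = 1
Therefore G(56) = 1.

1


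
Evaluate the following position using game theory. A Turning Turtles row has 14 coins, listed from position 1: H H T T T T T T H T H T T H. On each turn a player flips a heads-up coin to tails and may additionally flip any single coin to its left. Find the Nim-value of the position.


Coins: H H T T T T T T H T H T T H
Key fact: a single head at position k behaves exactly like a Nim heap of size k (turning it to T and optionally flipping a coin at j < k corresponds to moving the heap from k to j, or to 0), and heads combine as a disjunctive sum (two heads at the same place would cancel, matching j XOR j = 0). So the Nim-value is the XOR of the 1-indexed positions of the heads.
Face-up positions (1-indexed): [1, 2, 9, 11, 14]
XOR 0 with 1: 0 XOR 1 = 1
XOR 1 with 2: 1 XOR 2 = 3
XOR 3 with 9: 3 XOR 9 = 10
XOR 10 with 11: 10 XOR 11 = 1
XOR 1 with 14: 1 XOR 14 = 15
Nim-value = 15

15


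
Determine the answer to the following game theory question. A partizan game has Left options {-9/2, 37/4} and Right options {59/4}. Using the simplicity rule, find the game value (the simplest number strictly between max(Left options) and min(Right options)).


Left options: {-9/2, 37/4}, max = 37/4
Right options: {59/4}, min = 59/4
All options are numbers and max(Left) < min(Right), so by the simplicity theorem the value is the simplest (earliest-born) number strictly between 37/4 and 59/4.
Integers 10 through 14 all lie strictly between 37/4 and 59/4.
Among integers, the simplest (lowest birthday = smallest |n|; 0 is born on day 0, +-n on day n) is 10.
No non-integer in the interval can be simpler: if x is a non-integer in the interval, then floor(x) or ceil(x) also lies in the interval (the interval contains an integer), and both are proper prefixes of x's sign expansion, i.e. born earlier. So the game value is 10.
Game value = 10

10


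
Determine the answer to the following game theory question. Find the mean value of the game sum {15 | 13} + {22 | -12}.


G1 = {15 | 13}, G2 = {22 | -12}
Each is a switch {a | b} with numbers a > b; its mean value is (a + b)/2, and mean value is additive over game sums: m(G1 + G2) = m(G1) + m(G2).
Mean of G1 = (15 + (13))/2 = 28/2 = 14
Mean of G2 = (22 + (-12))/2 = 10/2 = 5
Mean of G1 + G2 = 14 + 5 = 19

19
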